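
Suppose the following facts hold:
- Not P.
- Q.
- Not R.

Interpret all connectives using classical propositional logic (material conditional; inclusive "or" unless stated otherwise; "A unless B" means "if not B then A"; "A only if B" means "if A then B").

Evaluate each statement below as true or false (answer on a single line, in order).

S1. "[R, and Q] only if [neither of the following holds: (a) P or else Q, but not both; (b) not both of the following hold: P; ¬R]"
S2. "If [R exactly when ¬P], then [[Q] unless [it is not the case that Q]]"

S1: Formalization: (R ∧ Q) → ((P ⊕ Q) ↓ (P ↑ ¬R))

R ∧ Q = F ∧ T = F
P ⊕ Q = F ⊕ T = T
¬R = ¬F = T
P ↑ ¬R = F ↑ T = T
(P ⊕ Q) ↓ (P ↑ ¬R) = T ↓ T = F
(R ∧ Q) → ((P ⊕ Q) ↓ (P ↑ ¬R)) = F → F = T
So S1 is true.

S2: Parsed as (R ↔ ¬P) → (Q ∨ ¬Q)

¬P = ¬F = T
R ↔ ¬P = F ↔ T = F
¬Q = ¬T = F
Q ∨ ¬Q = T ∨ F = T
(R ↔ ¬P) → (Q ∨ ¬Q) = F → T = T
Thus S2 is true.

S1 true / S2 true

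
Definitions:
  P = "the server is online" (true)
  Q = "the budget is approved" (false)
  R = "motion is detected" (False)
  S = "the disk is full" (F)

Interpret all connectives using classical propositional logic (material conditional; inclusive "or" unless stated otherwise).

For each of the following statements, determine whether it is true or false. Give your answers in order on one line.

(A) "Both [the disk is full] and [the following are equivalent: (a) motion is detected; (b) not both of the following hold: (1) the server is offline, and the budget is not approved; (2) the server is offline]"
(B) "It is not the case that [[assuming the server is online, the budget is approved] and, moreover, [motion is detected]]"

(A) false; (B) true

(A): Formalization: S ∧ (R ↔ ((¬P ∧ ¬Q) ↑ ¬P))

¬P = ¬T = F
¬Q = ¬F = T
¬P ∧ ¬Q = F ∧ T = F
¬P = ¬T = F
(¬P ∧ ¬Q) ↑ ¬P = F ↑ F = T
R ↔ ((¬P ∧ ¬Q) ↑ ¬P) = F ↔ T = F
S ∧ (R ↔ ((¬P ∧ ¬Q) ↑ ¬P)) = F ∧ F = F
So (A) is false.

(B): In symbols: ¬((P → Q) ∧ R)

P → Q = T → F = F
(P → Q) ∧ R = F ∧ F = F
¬((P → Q) ∧ R) = ¬F = T
So (B) is true.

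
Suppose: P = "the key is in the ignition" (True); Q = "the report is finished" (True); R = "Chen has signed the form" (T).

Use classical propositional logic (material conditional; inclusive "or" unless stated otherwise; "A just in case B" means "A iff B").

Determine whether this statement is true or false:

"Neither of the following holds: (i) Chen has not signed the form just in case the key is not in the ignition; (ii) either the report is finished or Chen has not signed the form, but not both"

False.

Parsed as (not R iff not P) nor (Q xor not R)

not R = not True = False
not P = not True = False
not R iff not P = False iff False = True
not R = not True = False
Q xor not R = True xor False = True
(not R iff not P) nor (Q xor not R) = True nor True = False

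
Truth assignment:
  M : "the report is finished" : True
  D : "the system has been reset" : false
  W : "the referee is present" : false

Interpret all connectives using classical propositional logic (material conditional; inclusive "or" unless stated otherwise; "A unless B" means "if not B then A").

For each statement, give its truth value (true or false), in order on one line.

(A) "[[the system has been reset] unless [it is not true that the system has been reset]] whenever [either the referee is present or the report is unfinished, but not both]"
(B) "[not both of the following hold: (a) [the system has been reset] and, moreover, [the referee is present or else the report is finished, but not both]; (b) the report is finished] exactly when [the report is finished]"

(A) True / (B) True

(A): Formalization: (W xor ~M) -> (D | ~D)

~M = ~T = F
W xor ~M = F xor F = F
~D = ~F = T
D | ~D = F | T = T
(W xor ~M) -> (D | ~D) = F -> T = T
Hence (A) is true.

(B): Formalization: ((D & (W xor M)) nand M) <-> M

W xor M = F xor T = T
D & (W xor M) = F & T = F
(D & (W xor M)) nand M = F nand T = T
((D & (W xor M)) nand M) <-> M = T <-> T = T
So (B) is true.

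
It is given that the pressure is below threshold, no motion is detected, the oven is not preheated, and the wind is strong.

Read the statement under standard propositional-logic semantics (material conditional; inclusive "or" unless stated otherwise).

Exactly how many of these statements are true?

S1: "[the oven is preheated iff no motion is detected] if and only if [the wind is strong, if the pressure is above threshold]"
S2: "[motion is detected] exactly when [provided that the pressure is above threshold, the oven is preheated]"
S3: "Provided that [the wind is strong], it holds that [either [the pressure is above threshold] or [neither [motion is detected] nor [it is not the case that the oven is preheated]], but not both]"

0

Let R = "the oven is preheated" (F), Q = "motion is detected" (F), P = "the pressure is above threshold" (F), S = "the wind is strong" (T).

S1: This is (R <-> ~Q) <-> (P -> S).

~Q = ~F = T
R <-> ~Q = F <-> T = F
P -> S = F -> T = T
(R <-> ~Q) <-> (P -> S) = F <-> T = F
Hence S1 is false.

S2: This is Q <-> (P -> R).

P -> R = F -> F = T
Q <-> (P -> R) = F <-> T = F
Thus S2 is false.

S3: Parsed as S -> (P xor (Q nor ~R))

~R = ~F = T
Q nor ~R = F nor T = F
P xor (Q nor ~R) = F xor F = F
S -> (P xor (Q nor ~R)) = T -> F = F
Thus S3 is false.

True statements: 0 (none).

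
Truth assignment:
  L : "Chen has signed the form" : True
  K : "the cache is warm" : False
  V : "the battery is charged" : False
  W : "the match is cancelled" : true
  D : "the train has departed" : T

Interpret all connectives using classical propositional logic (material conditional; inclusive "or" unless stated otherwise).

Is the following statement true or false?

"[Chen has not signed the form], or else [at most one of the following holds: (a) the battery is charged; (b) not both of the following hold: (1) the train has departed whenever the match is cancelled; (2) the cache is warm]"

This is ¬L ∨ (V ↑ ((W → D) ↑ K)).

¬L = ¬T = F
W → D = T → T = T
(W → D) ↑ K = T ↑ F = T
V ↑ ((W → D) ↑ K) = F ↑ T = T
¬L ∨ (V ↑ ((W → D) ↑ K)) = F ∨ T = T

The statement is true.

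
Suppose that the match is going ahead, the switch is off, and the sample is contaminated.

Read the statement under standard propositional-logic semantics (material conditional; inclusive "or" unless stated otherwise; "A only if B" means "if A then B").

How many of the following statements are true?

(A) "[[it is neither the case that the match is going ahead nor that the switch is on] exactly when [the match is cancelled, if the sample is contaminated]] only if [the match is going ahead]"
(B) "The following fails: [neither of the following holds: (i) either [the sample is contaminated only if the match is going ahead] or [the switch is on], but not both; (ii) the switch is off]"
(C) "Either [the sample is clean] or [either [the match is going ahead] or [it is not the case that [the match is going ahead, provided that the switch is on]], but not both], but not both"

3

Let M = "the match is cancelled" (F), H = "the switch is on" (F), U = "the sample is contaminated" (T).

(A): Parsed as ((¬M ↓ H) ↔ (U → M)) → ¬M

¬M = ¬F = T
¬M ↓ H = T ↓ F = F
U → M = T → F = F
(¬M ↓ H) ↔ (U → M) = F ↔ F = T
¬M = ¬F = T
((¬M ↓ H) ↔ (U → M)) → ¬M = T → T = T
Hence (A) is true.

(B): Formalization: ¬(((U → ¬M) ⊕ H) ↓ ¬H)

¬M = ¬F = T
U → ¬M = T → T = T
(U → ¬M) ⊕ H = T ⊕ F = T
¬H = ¬F = T
((U → ¬M) ⊕ H) ↓ ¬H = T ↓ T = F
¬(((U → ¬M) ⊕ H) ↓ ¬H) = ¬F = T
So (B) is true.

(C): Parsed as ¬U ⊕ (¬M ⊕ ¬(H → ¬M))

¬U = ¬T = F
¬M = ¬F = T
¬M = ¬F = T
H → ¬M = F → T = T
¬(H → ¬M) = ¬T = F
¬M ⊕ ¬(H → ¬M) = T ⊕ F = T
¬U ⊕ (¬M ⊕ ¬(H → ¬M)) = F ⊕ T = T
Thus (C) is true.

True statements: 3 ((A), (B), (C)).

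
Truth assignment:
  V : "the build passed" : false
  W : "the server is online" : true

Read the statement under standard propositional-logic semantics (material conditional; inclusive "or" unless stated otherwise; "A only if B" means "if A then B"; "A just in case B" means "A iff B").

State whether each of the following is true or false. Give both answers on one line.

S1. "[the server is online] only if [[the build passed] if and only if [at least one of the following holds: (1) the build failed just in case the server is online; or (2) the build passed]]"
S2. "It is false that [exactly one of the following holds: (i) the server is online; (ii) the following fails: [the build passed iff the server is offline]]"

S1 False; S2 False

S1: Formalization: W -> (V <-> ((~V <-> W) | V))

~V = ~F = T
~V <-> W = T <-> T = T
(~V <-> W) | V = T | F = T
V <-> ((~V <-> W) | V) = F <-> T = F
W -> (V <-> ((~V <-> W) | V)) = T -> F = F
Hence S1 is false.

S2: Formalization: ~(W xor ~(V <-> ~W))

~W = ~T = F
V <-> ~W = F <-> F = T
~(V <-> ~W) = ~T = F
W xor ~(V <-> ~W) = T xor F = T
~(W xor ~(V <-> ~W)) = ~T = F
Hence S2 is false.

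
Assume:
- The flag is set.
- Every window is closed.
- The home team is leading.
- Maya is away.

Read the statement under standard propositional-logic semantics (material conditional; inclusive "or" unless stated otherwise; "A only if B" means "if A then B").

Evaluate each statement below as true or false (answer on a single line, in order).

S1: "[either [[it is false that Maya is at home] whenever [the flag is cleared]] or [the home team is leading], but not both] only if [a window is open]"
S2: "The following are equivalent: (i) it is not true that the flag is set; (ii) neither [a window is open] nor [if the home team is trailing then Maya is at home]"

Let P = "the flag is set" (T), S = "Maya is at home" (F), R = "the home team is leading" (T), Q = "a window is open" (F).

S1: In symbols: ((~P -> ~S) xor R) -> Q

~P = ~T = F
~S = ~F = T
~P -> ~S = F -> T = T
(~P -> ~S) xor R = T xor T = F
((~P -> ~S) xor R) -> Q = F -> F = T
Hence S1 is true.

S2: This is ~P <-> (Q nor (~R -> S)).

~P = ~T = F
~R = ~T = F
~R -> S = F -> F = T
Q nor (~R -> S) = F nor T = F
~P <-> (Q nor (~R -> S)) = F <-> F = T
Hence S2 is true.

S1 true, S2 true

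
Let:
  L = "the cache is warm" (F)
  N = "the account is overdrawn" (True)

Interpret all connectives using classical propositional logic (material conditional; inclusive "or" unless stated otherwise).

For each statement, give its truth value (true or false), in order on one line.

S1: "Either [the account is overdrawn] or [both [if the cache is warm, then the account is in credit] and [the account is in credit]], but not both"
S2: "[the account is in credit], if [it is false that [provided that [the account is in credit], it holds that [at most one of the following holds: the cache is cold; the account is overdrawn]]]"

S1: Parsed as N xor ((L -> not N) and not N)

not N = not True = False
L -> not N = False -> False = True
not N = not True = False
(L -> not N) and not N = True and False = False
N xor ((L -> not N) and not N) = True xor False = True
So S1 is true.

S2: Parsed as not (not N -> (not L nand N)) -> not N

not N = not True = False
not L = not False = True
not L nand N = True nand True = False
not N -> (not L nand N) = False -> False = True
not (not N -> (not L nand N)) = not True = False
not N = not True = False
not (not N -> (not L nand N)) -> not N = False -> False = True
Hence S2 is true.

S1 True; S2 True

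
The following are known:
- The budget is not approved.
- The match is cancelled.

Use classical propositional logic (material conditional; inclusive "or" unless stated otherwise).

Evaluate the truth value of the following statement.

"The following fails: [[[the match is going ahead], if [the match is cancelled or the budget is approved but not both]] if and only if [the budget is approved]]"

Let Q = "the match is cancelled" (True), P = "the budget is approved" (False).
Parsed as not (((Q xor P) -> not Q) iff P)

Q xor P = True xor False = True
not Q = not True = False
(Q xor P) -> not Q = True -> False = False
((Q xor P) -> not Q) iff P = False iff False = True
not (((Q xor P) -> not Q) iff P) = not True = False

false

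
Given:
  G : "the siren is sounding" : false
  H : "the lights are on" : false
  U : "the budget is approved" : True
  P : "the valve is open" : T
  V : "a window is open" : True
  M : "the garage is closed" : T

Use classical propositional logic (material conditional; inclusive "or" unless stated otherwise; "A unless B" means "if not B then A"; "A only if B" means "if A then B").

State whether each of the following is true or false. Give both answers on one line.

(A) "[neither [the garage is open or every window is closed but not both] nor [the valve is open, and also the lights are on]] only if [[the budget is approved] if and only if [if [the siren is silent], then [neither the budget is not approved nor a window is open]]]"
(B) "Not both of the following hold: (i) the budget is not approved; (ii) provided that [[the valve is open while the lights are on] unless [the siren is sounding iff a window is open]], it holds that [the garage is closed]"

(A): This is ((¬M ⊕ ¬V) ↓ (P ∧ H)) → (U ↔ (¬G → (¬U ↓ V))).

¬M = ¬T = F
¬V = ¬T = F
¬M ⊕ ¬V = F ⊕ F = F
P ∧ H = T ∧ F = F
(¬M ⊕ ¬V) ↓ (P ∧ H) = F ↓ F = T
¬G = ¬F = T
¬U = ¬T = F
¬U ↓ V = F ↓ T = F
¬G → (¬U ↓ V) = T → F = F
U ↔ (¬G → (¬U ↓ V)) = T ↔ F = F
((¬M ⊕ ¬V) ↓ (P ∧ H)) → (U ↔ (¬G → (¬U ↓ V))) = T → F = F
So (A) is false.

(B): This is ¬U ↑ (((P ∧ H) ∨ (G ↔ V)) → M).

¬U = ¬T = F
P ∧ H = T ∧ F = F
G ↔ V = F ↔ T = F
(P ∧ H) ∨ (G ↔ V) = F ∨ F = F
((P ∧ H) ∨ (G ↔ V)) → M = F → T = T
¬U ↑ (((P ∧ H) ∨ (G ↔ V)) → M) = F ↑ T = T
Thus (B) is true.

(A) False, (B) True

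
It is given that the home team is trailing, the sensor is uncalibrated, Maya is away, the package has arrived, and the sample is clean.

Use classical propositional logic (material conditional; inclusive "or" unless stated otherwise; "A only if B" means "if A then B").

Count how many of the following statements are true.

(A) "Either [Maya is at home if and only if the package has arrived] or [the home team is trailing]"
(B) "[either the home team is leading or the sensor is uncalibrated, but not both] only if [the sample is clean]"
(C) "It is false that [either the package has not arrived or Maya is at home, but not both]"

3

Let R = "Maya is at home" (False), U = "the package has arrived" (True), G = "the home team is leading" (False), S = "the sensor is calibrated" (False), V = "the sample is contaminated" (False).

(A): Formalization: (R iff U) or not G

R iff U = False iff True = False
not G = not False = True
(R iff U) or not G = False or True = True
Thus (A) is true.

(B): In symbols: (G xor not S) -> not V

not S = not False = True
G xor not S = False xor True = True
not V = not False = True
(G xor not S) -> not V = True -> True = True
So (B) is true.

(C): Formalization: not (not U xor R)

not U = not True = False
not U xor R = False xor False = False
not (not U xor R) = not False = True
So (C) is true.

True statements: 3.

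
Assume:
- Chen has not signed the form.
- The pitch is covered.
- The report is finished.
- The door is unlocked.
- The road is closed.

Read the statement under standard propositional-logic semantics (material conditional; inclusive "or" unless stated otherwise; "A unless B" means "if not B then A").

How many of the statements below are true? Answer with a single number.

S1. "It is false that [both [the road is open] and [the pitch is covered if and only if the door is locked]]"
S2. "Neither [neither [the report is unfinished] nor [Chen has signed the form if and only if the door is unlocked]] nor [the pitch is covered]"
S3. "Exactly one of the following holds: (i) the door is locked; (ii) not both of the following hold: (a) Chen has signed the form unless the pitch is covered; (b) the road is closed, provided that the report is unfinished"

Let D = "the road is closed" (T), R = "the pitch is covered" (T), M = "the door is locked" (F), K = "the report is finished" (T), N = "Chen has signed the form" (F).

S1: This is ¬(¬D ∧ (R ↔ M)).

¬D = ¬T = F
R ↔ M = T ↔ F = F
¬D ∧ (R ↔ M) = F ∧ F = F
¬(¬D ∧ (R ↔ M)) = ¬F = T
So S1 is true.

S2: Parsed as (¬K ↓ (N ↔ ¬M)) ↓ R

¬K = ¬T = F
¬M = ¬F = T
N ↔ ¬M = F ↔ T = F
¬K ↓ (N ↔ ¬M) = F ↓ F = T
(¬K ↓ (N ↔ ¬M)) ↓ R = T ↓ T = F
So S2 is false.

S3: In symbols: M ⊕ ((N ∨ R) ↑ (¬K → D))

N ∨ R = F ∨ T = T
¬K = ¬T = F
¬K → D = F → T = T
(N ∨ R) ↑ (¬K → D) = T ↑ T = F
M ⊕ ((N ∨ R) ↑ (¬K → D)) = F ⊕ F = F
Thus S3 is false.

Count: 1.

1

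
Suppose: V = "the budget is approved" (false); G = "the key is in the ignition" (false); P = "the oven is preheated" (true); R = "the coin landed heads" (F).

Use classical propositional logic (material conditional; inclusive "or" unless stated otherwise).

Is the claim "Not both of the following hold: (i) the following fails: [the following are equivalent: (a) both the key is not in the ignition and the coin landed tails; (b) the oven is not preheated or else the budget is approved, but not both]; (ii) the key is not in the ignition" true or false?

The statement is false.

This is ~((~G & ~R) <-> (~P xor V)) nand ~G.

~G = ~F = T
~R = ~F = T
~G & ~R = T & T = T
~P = ~T = F
~P xor V = F xor F = F
(~G & ~R) <-> (~P xor V) = T <-> F = F
~((~G & ~R) <-> (~P xor V)) = ~F = T
~G = ~F = T
~((~G & ~R) <-> (~P xor V)) nand ~G = T nand T = F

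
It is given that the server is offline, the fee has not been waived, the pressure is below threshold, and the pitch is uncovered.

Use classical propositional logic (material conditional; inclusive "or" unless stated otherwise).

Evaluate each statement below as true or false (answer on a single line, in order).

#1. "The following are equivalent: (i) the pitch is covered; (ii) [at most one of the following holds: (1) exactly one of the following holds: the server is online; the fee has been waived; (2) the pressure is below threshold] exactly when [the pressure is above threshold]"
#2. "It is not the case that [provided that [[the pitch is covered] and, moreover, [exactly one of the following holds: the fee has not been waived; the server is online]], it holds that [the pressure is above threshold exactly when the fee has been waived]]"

#1 true, #2 false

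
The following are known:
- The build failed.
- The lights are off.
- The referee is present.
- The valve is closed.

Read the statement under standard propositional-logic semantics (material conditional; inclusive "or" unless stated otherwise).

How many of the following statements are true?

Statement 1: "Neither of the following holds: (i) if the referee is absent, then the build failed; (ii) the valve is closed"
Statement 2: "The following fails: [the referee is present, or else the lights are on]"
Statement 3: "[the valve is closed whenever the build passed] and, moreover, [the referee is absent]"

0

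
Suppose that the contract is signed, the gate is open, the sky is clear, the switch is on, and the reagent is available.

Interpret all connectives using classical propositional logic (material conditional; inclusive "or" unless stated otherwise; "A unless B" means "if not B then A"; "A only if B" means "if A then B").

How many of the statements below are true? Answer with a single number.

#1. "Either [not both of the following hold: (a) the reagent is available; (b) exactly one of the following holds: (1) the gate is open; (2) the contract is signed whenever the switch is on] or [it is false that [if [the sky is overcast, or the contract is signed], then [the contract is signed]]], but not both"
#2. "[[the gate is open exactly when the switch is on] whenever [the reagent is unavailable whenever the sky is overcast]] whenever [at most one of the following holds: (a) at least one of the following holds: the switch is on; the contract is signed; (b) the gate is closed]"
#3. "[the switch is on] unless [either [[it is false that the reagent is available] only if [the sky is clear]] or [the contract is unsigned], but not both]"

3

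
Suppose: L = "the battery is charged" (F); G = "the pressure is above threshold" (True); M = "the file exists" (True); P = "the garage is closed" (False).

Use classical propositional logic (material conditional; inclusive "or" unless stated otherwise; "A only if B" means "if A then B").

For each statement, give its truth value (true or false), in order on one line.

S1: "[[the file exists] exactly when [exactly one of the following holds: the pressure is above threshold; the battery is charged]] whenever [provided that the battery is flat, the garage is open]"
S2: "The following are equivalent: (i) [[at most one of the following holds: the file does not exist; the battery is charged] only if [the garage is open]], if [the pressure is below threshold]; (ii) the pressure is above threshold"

S1: Parsed as (¬L → ¬P) → (M ↔ (G ⊕ L))

¬L = ¬F = T
¬P = ¬F = T
¬L → ¬P = T → T = T
G ⊕ L = T ⊕ F = T
M ↔ (G ⊕ L) = T ↔ T = T
(¬L → ¬P) → (M ↔ (G ⊕ L)) = T → T = T
Hence S1 is true.

S2: Parsed as (¬G → ((¬M ↑ L) → ¬P)) ↔ G

¬G = ¬T = F
¬M = ¬T = F
¬M ↑ L = F ↑ F = T
¬P = ¬F = T
(¬M ↑ L) → ¬P = T → T = T
¬G → ((¬M ↑ L) → ¬P) = F → T = T
(¬G → ((¬M ↑ L) → ¬P)) ↔ G = T ↔ T = T
So S2 is true.

S1 T; S2 T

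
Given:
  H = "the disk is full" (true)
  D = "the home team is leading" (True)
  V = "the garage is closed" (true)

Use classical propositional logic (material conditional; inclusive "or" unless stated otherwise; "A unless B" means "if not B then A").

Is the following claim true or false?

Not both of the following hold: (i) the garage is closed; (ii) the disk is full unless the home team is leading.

Values: V=T, H=T, D=T.
Formalization: V ↑ (H ∨ D)

H ∨ D = T ∨ T = T
V ↑ (H ∨ D) = T ↑ T = F

false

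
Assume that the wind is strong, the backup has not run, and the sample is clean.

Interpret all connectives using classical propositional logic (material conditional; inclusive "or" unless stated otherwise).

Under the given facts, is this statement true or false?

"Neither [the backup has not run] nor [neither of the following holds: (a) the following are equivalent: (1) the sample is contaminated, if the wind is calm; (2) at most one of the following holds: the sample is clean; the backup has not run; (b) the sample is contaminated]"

Let P = "the backup has run" (False), K = "the wind is strong" (True), N = "the sample is contaminated" (False).
Parsed as not P nor (((not K -> N) iff (not N nand not P)) nor N)

not P = not False = True
not K = not True = False
not K -> N = False -> False = True
not N = not False = True
not P = not False = True
not N nand not P = True nand True = False
(not K -> N) iff (not N nand not P) = True iff False = False
((not K -> N) iff (not N nand not P)) nor N = False nor False = True
not P nor (((not K -> N) iff (not N nand not P)) nor N) = True nor True = False

False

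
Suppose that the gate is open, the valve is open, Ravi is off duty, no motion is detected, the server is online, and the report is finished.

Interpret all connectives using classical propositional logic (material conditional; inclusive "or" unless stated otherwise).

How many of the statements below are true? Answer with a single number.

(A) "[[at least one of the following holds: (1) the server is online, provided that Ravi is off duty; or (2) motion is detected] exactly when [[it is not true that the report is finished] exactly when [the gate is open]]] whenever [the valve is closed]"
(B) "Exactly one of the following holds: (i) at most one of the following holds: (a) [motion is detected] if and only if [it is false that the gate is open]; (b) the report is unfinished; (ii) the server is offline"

Let S = "the valve is open" (T), U = "Ravi is on call" (F), G = "the server is online" (T), W = "motion is detected" (F), K = "the report is finished" (T), M = "the gate is open" (T).

(A): Formalization: ~S -> (((~U -> G) | W) <-> (~K <-> M))

~S = ~T = F
~U = ~F = T
~U -> G = T -> T = T
(~U -> G) | W = T | F = T
~K = ~T = F
~K <-> M = F <-> T = F
((~U -> G) | W) <-> (~K <-> M) = T <-> F = F
~S -> (((~U -> G) | W) <-> (~K <-> M)) = F -> F = T
Hence (A) is true.

(B): This is ((W <-> ~M) nand ~K) xor ~G.

~M = ~T = F
W <-> ~M = F <-> F = T
~K = ~T = F
(W <-> ~M) nand ~K = T nand F = T
~G = ~T = F
((W <-> ~M) nand ~K) xor ~G = T xor F = T
So (B) is true.

True statements: 2 ((A), (B)).

2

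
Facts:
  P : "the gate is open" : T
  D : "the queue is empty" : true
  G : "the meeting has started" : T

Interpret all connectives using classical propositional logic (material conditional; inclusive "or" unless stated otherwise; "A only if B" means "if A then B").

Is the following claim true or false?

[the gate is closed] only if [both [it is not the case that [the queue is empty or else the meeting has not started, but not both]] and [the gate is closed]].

true

Parsed as not P -> (not (D xor not G) and not P)

not P = not True = False
not G = not True = False
D xor not G = True xor False = True
not (D xor not G) = not True = False
not P = not True = False
not (D xor not G) and not P = False and False = False
not P -> (not (D xor not G) and not P) = False -> False = True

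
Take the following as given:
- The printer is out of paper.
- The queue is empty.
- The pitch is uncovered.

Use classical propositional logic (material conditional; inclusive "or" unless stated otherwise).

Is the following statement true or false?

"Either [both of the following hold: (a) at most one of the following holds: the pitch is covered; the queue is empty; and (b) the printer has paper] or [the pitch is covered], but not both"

False.

Let R = "the pitch is covered" (False), Q = "the queue is empty" (True), P = "the printer has paper" (False).
This is ((R nand Q) and P) xor R.

R nand Q = False nand True = True
(R nand Q) and P = True and False = False
((R nand Q) and P) xor R = False xor False = False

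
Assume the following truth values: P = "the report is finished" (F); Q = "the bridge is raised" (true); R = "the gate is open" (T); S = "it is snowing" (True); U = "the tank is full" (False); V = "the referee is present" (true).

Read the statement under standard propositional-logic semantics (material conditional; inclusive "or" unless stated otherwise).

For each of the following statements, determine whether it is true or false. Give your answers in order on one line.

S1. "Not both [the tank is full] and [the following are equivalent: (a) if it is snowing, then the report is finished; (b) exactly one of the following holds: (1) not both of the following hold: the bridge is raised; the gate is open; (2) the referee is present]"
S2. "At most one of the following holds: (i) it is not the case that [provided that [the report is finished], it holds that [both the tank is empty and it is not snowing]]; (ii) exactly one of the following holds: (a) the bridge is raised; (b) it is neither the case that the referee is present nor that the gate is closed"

S1 True / S2 True

S1: This is U nand ((S -> P) iff ((Q nand R) xor V)).

S -> P = True -> False = False
Q nand R = True nand True = False
(Q nand R) xor V = False xor True = True
(S -> P) iff ((Q nand R) xor V) = False iff True = False
U nand ((S -> P) iff ((Q nand R) xor V)) = False nand False = True
So S1 is true.

S2: Formalization: not (P -> (not U and not S)) nand (Q xor (V nor not R))

not U = not False = True
not S = not True = False
not U and not S = True and False = False
P -> (not U and not S) = False -> False = True
not (P -> (not U and not S)) = not True = False
not R = not True = False
V nor not R = True nor False = False
Q xor (V nor not R) = True xor False = True
not (P -> (not U and not S)) nand (Q xor (V nor not R)) = False nand True = True
Hence S2 is true.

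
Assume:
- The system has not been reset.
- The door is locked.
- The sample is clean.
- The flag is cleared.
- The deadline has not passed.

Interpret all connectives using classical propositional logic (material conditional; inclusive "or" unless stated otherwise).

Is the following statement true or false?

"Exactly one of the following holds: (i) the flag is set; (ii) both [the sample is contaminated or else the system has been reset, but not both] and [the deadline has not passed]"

Let M = "the flag is set" (F), W = "the sample is contaminated" (F), H = "the system has been reset" (F), Q = "the deadline has passed" (F).
This is M xor ((W xor H) & ~Q).

W xor H = F xor F = F
~Q = ~F = T
(W xor H) & ~Q = F & T = F
M xor ((W xor H) & ~Q) = F xor F = F

False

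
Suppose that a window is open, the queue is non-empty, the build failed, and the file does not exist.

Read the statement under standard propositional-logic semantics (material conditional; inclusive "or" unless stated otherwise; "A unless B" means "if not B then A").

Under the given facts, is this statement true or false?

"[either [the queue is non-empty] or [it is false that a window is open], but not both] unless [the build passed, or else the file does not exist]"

Let N = "the queue is empty" (F), H = "a window is open" (T), R = "the build passed" (F), M = "the file exists" (F).
Parsed as (¬N ⊕ ¬H) ∨ (R ∨ ¬M)

¬N = ¬F = T
¬H = ¬T = F
¬N ⊕ ¬H = T ⊕ F = T
¬M = ¬F = T
R ∨ ¬M = F ∨ T = T
(¬N ⊕ ¬H) ∨ (R ∨ ¬M) = T ∨ T = T

True.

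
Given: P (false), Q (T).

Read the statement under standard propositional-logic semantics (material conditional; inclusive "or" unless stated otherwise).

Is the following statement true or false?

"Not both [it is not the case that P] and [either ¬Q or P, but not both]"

true

Formalization: ~P nand (~Q xor P)

~P = ~F = T
~Q = ~T = F
~Q xor P = F xor F = F
~P nand (~Q xor P) = T nand F = T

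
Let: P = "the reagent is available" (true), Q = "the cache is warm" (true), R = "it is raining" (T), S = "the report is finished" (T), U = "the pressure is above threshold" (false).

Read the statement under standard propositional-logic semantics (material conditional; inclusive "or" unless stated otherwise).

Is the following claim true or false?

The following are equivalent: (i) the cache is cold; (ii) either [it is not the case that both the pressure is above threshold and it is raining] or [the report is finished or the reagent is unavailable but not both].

In symbols: not Q iff ((U nand R) or (S xor not P))

not Q = not True = False
U nand R = False nand True = True
not P = not True = False
S xor not P = True xor False = True
(U nand R) or (S xor not P) = True or True = True
not Q iff ((U nand R) or (S xor not P)) = False iff True = False

false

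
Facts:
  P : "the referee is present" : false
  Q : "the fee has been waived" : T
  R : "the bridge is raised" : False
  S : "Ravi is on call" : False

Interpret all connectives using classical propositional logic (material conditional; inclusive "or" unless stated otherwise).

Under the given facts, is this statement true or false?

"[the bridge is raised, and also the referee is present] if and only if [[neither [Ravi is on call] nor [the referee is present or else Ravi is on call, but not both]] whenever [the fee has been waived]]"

False

Parsed as (R ∧ P) ↔ (Q → (S ↓ (P ⊕ S)))

R ∧ P = F ∧ F = F
P ⊕ S = F ⊕ F = F
S ↓ (P ⊕ S) = F ↓ F = T
Q → (S ↓ (P ⊕ S)) = T → T = T
(R ∧ P) ↔ (Q → (S ↓ (P ⊕ S))) = F ↔ T = F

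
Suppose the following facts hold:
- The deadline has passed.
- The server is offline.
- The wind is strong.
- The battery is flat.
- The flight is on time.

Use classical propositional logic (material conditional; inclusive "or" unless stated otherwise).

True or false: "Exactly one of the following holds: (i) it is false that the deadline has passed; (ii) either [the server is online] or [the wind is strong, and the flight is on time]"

The statement is true.

Let H = "the deadline has passed" (T), L = "the server is online" (F), N = "the wind is strong" (T), R = "the flight is delayed" (F).
Parsed as ~H xor (L | (N & ~R))

~H = ~T = F
~R = ~F = T
N & ~R = T & T = T
L | (N & ~R) = F | T = T
~H xor (L | (N & ~R)) = F xor T = T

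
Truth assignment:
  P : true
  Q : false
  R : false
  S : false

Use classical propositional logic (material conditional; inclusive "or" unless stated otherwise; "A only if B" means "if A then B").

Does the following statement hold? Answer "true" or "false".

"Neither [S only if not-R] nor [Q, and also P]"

False

In symbols: (S -> ~R) nor (Q & P)

~R = ~F = T
S -> ~R = F -> T = T
Q & P = F & T = F
(S -> ~R) nor (Q & P) = T nor F = F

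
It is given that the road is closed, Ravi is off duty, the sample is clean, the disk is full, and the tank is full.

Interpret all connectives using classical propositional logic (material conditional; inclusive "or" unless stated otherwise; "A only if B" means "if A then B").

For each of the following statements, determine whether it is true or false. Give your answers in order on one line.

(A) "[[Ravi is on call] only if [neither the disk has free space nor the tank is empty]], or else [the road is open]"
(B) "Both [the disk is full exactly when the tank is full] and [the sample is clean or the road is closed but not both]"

(A) True / (B) False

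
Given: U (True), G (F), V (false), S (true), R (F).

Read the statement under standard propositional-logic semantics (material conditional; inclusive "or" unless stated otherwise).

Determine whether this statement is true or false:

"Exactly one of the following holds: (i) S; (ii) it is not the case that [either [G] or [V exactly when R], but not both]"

True.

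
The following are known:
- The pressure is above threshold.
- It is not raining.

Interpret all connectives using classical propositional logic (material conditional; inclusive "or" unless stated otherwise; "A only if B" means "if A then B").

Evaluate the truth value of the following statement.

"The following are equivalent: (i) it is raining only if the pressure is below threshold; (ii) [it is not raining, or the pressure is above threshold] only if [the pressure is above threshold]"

True.

Let H = "it is raining" (F), P = "the pressure is above threshold" (T).
In symbols: (H → ¬P) ↔ ((¬H ∨ P) → P)

¬P = ¬T = F
H → ¬P = F → F = T
¬H = ¬F = T
¬H ∨ P = T ∨ T = T
(¬H ∨ P) → P = T → T = T
(H → ¬P) ↔ ((¬H ∨ P) → P) = T ↔ T = T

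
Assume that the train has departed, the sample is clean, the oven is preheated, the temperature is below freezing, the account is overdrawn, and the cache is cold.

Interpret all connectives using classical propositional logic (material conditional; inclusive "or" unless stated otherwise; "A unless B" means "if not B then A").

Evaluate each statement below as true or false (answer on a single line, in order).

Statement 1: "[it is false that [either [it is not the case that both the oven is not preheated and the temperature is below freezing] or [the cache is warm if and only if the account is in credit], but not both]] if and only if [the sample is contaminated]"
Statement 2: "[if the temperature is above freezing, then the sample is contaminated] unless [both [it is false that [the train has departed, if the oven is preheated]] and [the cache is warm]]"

Statement 1 F / Statement 2 T

Let P = "the oven is preheated" (True), N = "the temperature is below freezing" (True), U = "the cache is warm" (False), D = "the account is overdrawn" (True), Q = "the sample is contaminated" (False), W = "the train has departed" (True).

Statement 1: Formalization: not ((not P nand N) xor (U iff not D)) iff Q

not P = not True = False
not P nand N = False nand True = True
not D = not True = False
U iff not D = False iff False = True
(not P nand N) xor (U iff not D) = True xor True = False
not ((not P nand N) xor (U iff not D)) = not False = True
not ((not P nand N) xor (U iff not D)) iff Q = True iff False = False
Hence Statement 1 is false.

Statement 2: Formalization: (not N -> Q) or (not (P -> W) and U)

not N = not True = False
not N -> Q = False -> False = True
P -> W = True -> True = True
not (P -> W) = not True = False
not (P -> W) and U = False and False = False
(not N -> Q) or (not (P -> W) and U) = True or False = True
Thus Statement 2 is true.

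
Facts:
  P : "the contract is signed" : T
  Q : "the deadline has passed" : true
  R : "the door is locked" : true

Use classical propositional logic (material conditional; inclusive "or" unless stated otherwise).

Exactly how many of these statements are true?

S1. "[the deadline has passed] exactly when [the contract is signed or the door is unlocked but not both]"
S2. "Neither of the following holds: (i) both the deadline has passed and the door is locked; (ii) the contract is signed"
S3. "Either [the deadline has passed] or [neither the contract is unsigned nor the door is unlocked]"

2

S1: In symbols: Q <-> (P xor ~R)

~R = ~T = F
P xor ~R = T xor F = T
Q <-> (P xor ~R) = T <-> T = T
Hence S1 is true.

S2: In symbols: (Q & R) nor P

Q & R = T & T = T
(Q & R) nor P = T nor T = F
Hence S2 is false.

S3: In symbols: Q | (~P nor ~R)

~P = ~T = F
~R = ~T = F
~P nor ~R = F nor F = T
Q | (~P nor ~R) = T | T = T
So S3 is true.

True statements: 2.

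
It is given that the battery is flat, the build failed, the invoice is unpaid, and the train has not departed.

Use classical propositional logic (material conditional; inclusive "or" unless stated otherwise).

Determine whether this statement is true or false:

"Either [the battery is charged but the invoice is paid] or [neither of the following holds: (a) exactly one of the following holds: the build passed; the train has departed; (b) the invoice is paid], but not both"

Let P = "the battery is charged" (False), R = "the invoice is paid" (False), Q = "the build passed" (False), S = "the train has departed" (False).
In symbols: (P and R) xor ((Q xor S) nor R)

P and R = False and False = False
Q xor S = False xor False = False
(Q xor S) nor R = False nor False = True
(P and R) xor ((Q xor S) nor R) = False xor True = True

The statement is true.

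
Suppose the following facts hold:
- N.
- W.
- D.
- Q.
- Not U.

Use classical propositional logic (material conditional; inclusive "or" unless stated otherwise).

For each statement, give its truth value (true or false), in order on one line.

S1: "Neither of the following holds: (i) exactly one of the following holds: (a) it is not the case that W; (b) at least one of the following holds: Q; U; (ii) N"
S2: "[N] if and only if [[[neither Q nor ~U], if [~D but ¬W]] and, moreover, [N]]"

S1 F; S2 T

S1: This is (not W xor (Q or U)) nor N.

not W = not True = False
Q or U = True or False = True
not W xor (Q or U) = False xor True = True
(not W xor (Q or U)) nor N = True nor True = False
Hence S1 is false.

S2: In symbols: N iff (((not D and not W) -> (Q nor not U)) and N)

not D = not True = False
not W = not True = False
not D and not W = False and False = False
not U = not False = True
Q nor not U = True nor True = False
(not D and not W) -> (Q nor not U) = False -> False = True
((not D and not W) -> (Q nor not U)) and N = True and True = True
N iff (((not D and not W) -> (Q nor not U)) and N) = True iff True = True
Hence S2 is true.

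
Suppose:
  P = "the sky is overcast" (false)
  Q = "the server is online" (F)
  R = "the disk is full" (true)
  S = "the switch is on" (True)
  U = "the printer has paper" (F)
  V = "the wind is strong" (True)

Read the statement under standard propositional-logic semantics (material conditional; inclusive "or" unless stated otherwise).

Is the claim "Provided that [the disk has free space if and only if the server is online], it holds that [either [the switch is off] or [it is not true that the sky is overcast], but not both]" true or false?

true

Values: R=T, Q=F, S=T, P=F.
Parsed as (¬R ↔ Q) → (¬S ⊕ ¬P)

¬R = ¬T = F
¬R ↔ Q = F ↔ F = T
¬S = ¬T = F
¬P = ¬F = T
¬S ⊕ ¬P = F ⊕ T = T
(¬R ↔ Q) → (¬S ⊕ ¬P) = T → T = T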